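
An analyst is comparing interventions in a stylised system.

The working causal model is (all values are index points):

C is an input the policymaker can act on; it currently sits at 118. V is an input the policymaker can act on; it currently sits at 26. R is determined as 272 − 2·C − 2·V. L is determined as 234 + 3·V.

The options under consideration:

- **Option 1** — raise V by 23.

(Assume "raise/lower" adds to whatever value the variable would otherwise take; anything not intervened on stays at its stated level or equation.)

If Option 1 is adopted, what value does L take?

381

Option 1 (V + 23):
  V = 26 + 23 = 49
  L = 234 + 3·49 = 381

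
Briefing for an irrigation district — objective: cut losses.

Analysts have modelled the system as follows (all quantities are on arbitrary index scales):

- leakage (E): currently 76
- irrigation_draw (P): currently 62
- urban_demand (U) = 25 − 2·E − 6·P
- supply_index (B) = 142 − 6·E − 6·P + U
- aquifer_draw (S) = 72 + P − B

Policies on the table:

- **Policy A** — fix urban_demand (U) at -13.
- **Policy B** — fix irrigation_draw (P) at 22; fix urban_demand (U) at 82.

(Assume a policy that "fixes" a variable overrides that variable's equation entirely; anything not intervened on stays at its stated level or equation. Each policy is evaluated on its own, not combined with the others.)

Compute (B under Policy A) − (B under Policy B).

-335

Policy A (U := -13):
  E = 76
  P = 62
  U = -13
  B = 142 − 6·76 − 6·62 + (-13) = -699
Policy B (P := 22, U := 82):
  E = 76
  P = 22
  U = 82
  B = 142 − 6·76 − 6·22 + 82 = -364
B: -699 − (-364) = -335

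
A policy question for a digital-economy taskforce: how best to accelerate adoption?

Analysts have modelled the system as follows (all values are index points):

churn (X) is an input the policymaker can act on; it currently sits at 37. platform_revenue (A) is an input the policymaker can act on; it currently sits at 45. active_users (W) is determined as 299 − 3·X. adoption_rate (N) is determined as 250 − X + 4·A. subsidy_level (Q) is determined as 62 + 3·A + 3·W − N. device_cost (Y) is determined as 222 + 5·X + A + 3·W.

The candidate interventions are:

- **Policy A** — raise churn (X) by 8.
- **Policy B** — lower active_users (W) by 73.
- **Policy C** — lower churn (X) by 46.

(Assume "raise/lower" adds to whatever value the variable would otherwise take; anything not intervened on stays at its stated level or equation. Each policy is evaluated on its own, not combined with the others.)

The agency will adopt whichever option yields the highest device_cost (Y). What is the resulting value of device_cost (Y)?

1200

Policy A (X + 8):
  X = 37 + 8 = 45
  A = 45
  W = 299 − 3·45 = 164
  Y = 222 + 5·45 + 45 + 3·164 = 984
Policy B (W − 73):
  X = 37
  A = 45
  W = 299 − 3·37 (−73 from intervention) = 115
  Y = 222 + 5·37 + 45 + 3·115 = 797
Policy C (X − 46):
  X = 37 − 46 = -9
  A = 45
  W = 299 − 3·(-9) = 326
  Y = 222 + 5·(-9) + 45 + 3·326 = 1200
Comparing — Policy A: Y=984, Policy B: Y=797, Policy C: Y=1200. Highest is 1200 (Policy C).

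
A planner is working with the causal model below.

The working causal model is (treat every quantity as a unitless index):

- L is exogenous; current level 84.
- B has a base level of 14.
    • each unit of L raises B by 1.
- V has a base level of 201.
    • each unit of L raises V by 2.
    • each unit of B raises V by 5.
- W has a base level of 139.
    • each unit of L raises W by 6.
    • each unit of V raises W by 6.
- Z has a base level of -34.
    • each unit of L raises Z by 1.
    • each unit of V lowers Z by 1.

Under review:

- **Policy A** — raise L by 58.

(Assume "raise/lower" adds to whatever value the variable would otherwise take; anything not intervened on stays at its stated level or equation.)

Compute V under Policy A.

1265

Policy A (L + 58):
  L = 84 + 58 = 142
  B = 14 + 142 = 156
  V = 201 + 2·142 + 5·156 = 1265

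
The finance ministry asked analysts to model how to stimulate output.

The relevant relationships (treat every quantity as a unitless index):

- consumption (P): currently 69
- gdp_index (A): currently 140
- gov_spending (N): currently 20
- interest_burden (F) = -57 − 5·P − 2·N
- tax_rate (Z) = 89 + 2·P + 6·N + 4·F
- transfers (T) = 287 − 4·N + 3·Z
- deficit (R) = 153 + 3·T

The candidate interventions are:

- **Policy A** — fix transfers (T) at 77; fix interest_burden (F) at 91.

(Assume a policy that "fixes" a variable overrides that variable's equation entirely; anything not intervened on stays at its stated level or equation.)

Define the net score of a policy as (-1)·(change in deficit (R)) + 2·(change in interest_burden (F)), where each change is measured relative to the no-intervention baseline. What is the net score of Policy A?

Baseline:
  P = 69
  N = 20
  F = -57 − 5·69 − 2·20 = -442
  Z = 89 + 2·69 + 6·20 + 4·(-442) = -1421
  T = 287 − 4·20 + 3·(-1421) = -4056
  R = 153 + 3·(-4056) = -12015
Policy A (T := 77, F := 91):
  P = 69
  N = 20
  F = 91
  Z = 89 + 2·69 + 6·20 + 4·91 = 711
  T = 77
  R = 153 + 3·77 = 384
ΔR = 384 − (-12015) = 12399; ΔF = 91 − (-442) = 533
Score = (-1)·12399 + 2·533 = -11333

-11333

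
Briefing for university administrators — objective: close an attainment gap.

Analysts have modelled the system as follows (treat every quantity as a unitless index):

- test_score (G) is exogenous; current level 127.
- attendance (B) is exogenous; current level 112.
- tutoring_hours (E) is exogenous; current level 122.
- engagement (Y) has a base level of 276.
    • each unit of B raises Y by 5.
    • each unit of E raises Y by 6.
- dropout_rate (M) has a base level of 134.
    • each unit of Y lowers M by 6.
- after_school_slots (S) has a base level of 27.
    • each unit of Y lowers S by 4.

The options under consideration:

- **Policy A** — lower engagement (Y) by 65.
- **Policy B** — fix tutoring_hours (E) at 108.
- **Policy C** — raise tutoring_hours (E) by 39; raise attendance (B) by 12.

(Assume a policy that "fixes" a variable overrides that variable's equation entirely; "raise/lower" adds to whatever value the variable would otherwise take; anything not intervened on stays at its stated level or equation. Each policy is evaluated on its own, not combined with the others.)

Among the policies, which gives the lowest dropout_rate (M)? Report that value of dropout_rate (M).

Policy A (Y − 65):
  B = 112
  E = 122
  Y = 276 + 5·112 + 6·122 (−65 from intervention) = 1503
  M = 134 − 6·1503 = -8884
Policy B (E := 108):
  B = 112
  E = 108
  Y = 276 + 5·112 + 6·108 = 1484
  M = 134 − 6·1484 = -8770
Policy C (E + 39, B + 12):
  B = 112 + 12 = 124
  E = 122 + 39 = 161
  Y = 276 + 5·124 + 6·161 = 1862
  M = 134 − 6·1862 = -11038
Comparing — Policy A: M=-8884, Policy B: M=-8770, Policy C: M=-11038. Lowest is -11038 (Policy C).

-11038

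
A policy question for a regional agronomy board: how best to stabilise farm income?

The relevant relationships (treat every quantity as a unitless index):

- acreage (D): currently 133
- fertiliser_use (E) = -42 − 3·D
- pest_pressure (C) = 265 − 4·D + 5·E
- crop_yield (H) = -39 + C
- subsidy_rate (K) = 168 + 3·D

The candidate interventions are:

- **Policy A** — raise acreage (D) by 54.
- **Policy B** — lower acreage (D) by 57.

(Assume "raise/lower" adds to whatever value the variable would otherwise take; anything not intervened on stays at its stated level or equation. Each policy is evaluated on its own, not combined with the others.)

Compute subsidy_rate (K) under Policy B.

396

Policy B (D − 57):
  D = 133 − 57 = 76
  K = 168 + 3·76 = 396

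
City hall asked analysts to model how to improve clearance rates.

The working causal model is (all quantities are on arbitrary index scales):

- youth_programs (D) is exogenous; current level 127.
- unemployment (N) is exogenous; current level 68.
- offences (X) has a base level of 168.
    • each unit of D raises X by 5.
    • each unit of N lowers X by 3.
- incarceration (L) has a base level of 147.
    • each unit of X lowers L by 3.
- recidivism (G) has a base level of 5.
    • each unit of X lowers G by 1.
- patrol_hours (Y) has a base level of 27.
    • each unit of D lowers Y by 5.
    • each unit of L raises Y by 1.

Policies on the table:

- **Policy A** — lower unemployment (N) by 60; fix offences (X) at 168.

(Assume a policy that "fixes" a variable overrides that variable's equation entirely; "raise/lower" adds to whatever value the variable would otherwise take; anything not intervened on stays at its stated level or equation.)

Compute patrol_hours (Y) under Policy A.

-965

Policy A (N − 60, X := 168):
  D = 127
  N = 68 − 60 = 8
  X = 168
  L = 147 − 3·168 = -357
  Y = 27 − 5·127 + (-357) = -965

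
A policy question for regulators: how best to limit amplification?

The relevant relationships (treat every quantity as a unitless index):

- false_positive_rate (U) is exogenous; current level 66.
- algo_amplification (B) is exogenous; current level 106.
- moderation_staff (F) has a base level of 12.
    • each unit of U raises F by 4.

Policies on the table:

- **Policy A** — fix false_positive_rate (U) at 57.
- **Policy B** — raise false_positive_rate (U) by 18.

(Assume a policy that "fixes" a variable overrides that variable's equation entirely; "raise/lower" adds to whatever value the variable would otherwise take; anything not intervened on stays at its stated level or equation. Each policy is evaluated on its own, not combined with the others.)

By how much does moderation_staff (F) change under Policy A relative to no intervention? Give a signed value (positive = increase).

Baseline:
  U = 66
  F = 12 + 4·66 = 276
Policy A (U := 57):
  U = 57
  F = 12 + 4·57 = 240
Change in F: 240 − 276 = -36

-36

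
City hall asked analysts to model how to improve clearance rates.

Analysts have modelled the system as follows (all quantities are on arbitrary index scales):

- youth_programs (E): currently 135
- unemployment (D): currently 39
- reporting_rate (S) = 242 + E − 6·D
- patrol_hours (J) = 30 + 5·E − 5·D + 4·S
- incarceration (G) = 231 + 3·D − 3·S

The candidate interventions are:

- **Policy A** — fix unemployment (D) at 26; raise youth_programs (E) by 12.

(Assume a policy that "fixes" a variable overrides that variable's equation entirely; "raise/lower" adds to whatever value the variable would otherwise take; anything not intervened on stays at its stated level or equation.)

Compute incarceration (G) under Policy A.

-390

Policy A (D := 26, E + 12):
  E = 135 + 12 = 147
  D = 26
  S = 242 + 147 − 6·26 = 233
  G = 231 + 3·26 − 3·233 = -390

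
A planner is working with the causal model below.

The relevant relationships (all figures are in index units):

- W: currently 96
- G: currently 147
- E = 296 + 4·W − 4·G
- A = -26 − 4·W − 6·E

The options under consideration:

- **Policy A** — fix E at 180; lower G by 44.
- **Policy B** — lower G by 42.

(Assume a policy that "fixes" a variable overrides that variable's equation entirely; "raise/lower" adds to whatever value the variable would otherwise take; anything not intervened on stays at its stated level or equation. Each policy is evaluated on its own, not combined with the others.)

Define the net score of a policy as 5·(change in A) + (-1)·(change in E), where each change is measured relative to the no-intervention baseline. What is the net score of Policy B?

Baseline:
  W = 96
  G = 147
  E = 296 + 4·96 − 4·147 = 92
  A = -26 − 4·96 − 6·92 = -962
Policy B (G − 42):
  W = 96
  G = 147 − 42 = 105
  E = 296 + 4·96 − 4·105 = 260
  A = -26 − 4·96 − 6·260 = -1970
ΔA = -1970 − (-962) = -1008; ΔE = 260 − 92 = 168
Score = 5·(-1008) + (-1)·168 = -5208

-5208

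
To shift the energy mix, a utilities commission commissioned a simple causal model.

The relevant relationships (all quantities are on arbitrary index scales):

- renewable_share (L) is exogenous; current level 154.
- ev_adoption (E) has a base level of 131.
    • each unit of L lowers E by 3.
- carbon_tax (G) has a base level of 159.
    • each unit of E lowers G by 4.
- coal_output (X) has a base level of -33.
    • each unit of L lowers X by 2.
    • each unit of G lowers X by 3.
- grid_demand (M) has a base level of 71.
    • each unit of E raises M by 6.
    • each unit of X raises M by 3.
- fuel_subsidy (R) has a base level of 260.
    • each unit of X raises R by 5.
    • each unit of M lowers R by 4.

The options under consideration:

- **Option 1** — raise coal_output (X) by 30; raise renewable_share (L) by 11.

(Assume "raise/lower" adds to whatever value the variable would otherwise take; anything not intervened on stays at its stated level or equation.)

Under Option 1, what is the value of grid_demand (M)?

Option 1 (X + 30, L + 11):
  L = 154 + 11 = 165
  E = 131 − 3·165 = -364
  G = 159 − 4·(-364) = 1615
  X = -33 − 2·165 − 3·1615 (+30 from intervention) = -5178
  M = 71 + 6·(-364) + 3·(-5178) = -17647

-17647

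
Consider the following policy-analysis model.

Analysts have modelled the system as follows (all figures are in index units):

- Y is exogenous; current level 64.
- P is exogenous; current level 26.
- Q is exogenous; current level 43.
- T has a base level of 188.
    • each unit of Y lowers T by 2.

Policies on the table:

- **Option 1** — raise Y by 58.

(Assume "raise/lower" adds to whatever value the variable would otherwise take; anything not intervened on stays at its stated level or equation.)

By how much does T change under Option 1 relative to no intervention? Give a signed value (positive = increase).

Baseline:
  Y = 64
  T = 188 − 2·64 = 60
Option 1 (Y + 58):
  Y = 64 + 58 = 122
  T = 188 − 2·122 = -56
Change in T: -56 − 60 = -116

-116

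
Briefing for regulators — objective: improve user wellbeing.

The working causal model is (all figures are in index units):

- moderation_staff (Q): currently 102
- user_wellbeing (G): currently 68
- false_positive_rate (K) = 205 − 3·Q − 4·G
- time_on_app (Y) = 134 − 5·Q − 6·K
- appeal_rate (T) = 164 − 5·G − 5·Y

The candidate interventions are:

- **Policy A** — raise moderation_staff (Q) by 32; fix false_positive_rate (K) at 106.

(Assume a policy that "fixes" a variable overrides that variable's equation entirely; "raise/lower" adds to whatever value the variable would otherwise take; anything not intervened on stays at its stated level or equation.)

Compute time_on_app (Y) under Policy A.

-1172

Policy A (Q + 32, K := 106):
  Q = 102 + 32 = 134
  G = 68
  K = 106
  Y = 134 − 5·134 − 6·106 = -1172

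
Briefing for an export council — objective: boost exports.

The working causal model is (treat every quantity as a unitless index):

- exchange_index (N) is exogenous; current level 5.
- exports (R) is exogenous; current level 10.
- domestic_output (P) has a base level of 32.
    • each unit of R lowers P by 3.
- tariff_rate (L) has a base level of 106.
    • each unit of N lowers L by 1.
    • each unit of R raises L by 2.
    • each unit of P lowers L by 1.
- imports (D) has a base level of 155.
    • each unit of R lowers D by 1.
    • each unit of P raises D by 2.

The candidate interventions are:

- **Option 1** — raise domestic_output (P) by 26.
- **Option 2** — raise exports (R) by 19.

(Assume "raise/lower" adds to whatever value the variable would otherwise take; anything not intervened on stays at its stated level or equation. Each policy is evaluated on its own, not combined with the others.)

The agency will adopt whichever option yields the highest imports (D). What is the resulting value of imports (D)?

Option 1 (P + 26):
  R = 10
  P = 32 − 3·10 (+26 from intervention) = 28
  D = 155 − 10 + 2·28 = 201
Option 2 (R + 19):
  R = 10 + 19 = 29
  P = 32 − 3·29 = -55
  D = 155 − 29 + 2·(-55) = 16
Comparing — Option 1: D=201, Option 2: D=16. Highest is 201 (Option 1).

201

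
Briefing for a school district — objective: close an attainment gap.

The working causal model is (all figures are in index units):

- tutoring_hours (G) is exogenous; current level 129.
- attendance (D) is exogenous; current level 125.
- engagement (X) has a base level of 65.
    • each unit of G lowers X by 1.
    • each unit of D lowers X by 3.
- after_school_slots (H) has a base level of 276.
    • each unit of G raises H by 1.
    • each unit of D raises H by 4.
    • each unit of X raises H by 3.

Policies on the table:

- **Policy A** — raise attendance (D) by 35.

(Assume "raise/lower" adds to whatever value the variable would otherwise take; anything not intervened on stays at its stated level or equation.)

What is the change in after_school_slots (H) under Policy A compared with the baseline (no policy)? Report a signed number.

Baseline:
  G = 129
  D = 125
  X = 65 − 129 − 3·125 = -439
  H = 276 + 129 + 4·125 + 3·(-439) = -412
Policy A (D + 35):
  G = 129
  D = 125 + 35 = 160
  X = 65 − 129 − 3·160 = -544
  H = 276 + 129 + 4·160 + 3·(-544) = -587
Change in H: -587 − (-412) = -175

-175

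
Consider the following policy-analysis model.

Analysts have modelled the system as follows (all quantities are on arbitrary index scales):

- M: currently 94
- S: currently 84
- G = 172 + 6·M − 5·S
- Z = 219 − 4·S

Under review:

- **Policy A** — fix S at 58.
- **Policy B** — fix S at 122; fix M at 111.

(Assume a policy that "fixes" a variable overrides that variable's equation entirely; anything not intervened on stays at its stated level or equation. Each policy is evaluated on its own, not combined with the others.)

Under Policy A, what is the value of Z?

Policy A (S := 58):
  S = 58
  Z = 219 − 4·58 = -13

-13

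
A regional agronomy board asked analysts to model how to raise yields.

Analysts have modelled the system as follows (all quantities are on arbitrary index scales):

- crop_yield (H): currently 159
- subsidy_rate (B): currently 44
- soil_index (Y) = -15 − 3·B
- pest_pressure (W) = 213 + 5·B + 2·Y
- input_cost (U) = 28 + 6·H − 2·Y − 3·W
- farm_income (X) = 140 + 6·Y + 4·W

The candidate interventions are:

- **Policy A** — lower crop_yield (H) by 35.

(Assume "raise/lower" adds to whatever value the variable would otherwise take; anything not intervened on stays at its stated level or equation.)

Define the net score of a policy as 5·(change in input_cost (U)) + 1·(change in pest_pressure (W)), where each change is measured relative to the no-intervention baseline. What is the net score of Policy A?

-1050

Baseline:
  H = 159
  B = 44
  Y = -15 − 3·44 = -147
  W = 213 + 5·44 + 2·(-147) = 139
  U = 28 + 6·159 − 2·(-147) − 3·139 = 859
Policy A (H − 35):
  H = 159 − 35 = 124
  B = 44
  Y = -15 − 3·44 = -147
  W = 213 + 5·44 + 2·(-147) = 139
  U = 28 + 6·124 − 2·(-147) − 3·139 = 649
ΔU = 649 − 859 = -210; ΔW = 139 − 139 = 0
Score = 5·(-210) + 1·0 = -1050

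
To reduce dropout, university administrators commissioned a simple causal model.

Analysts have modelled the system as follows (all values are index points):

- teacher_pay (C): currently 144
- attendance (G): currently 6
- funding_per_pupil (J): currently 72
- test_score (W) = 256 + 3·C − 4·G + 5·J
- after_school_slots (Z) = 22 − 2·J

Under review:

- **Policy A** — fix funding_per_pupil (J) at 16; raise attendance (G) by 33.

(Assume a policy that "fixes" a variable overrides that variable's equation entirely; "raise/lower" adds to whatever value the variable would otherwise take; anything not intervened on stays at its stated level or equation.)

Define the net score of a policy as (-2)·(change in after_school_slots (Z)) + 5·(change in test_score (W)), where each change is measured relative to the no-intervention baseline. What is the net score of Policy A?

-2284

Baseline:
  C = 144
  G = 6
  J = 72
  W = 256 + 3·144 − 4·6 + 5·72 = 1024
  Z = 22 − 2·72 = -122
Policy A (J := 16, G + 33):
  C = 144
  G = 6 + 33 = 39
  J = 16
  W = 256 + 3·144 − 4·39 + 5·16 = 612
  Z = 22 − 2·16 = -10
ΔZ = -10 − (-122) = 112; ΔW = 612 − 1024 = -412
Score = (-2)·112 + 5·(-412) = -2284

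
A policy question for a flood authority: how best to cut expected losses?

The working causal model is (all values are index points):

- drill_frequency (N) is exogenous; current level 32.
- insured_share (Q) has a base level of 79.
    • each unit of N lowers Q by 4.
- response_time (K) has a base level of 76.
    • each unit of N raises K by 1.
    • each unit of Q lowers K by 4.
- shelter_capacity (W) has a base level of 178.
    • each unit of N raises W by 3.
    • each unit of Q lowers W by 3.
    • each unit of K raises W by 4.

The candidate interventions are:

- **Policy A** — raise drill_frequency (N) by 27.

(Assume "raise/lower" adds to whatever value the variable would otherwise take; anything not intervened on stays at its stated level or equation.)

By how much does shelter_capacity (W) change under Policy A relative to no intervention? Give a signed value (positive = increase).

2241

Baseline:
  N = 32
  Q = 79 − 4·32 = -49
  K = 76 + 32 − 4·(-49) = 304
  W = 178 + 3·32 − 3·(-49) + 4·304 = 1637
Policy A (N + 27):
  N = 32 + 27 = 59
  Q = 79 − 4·59 = -157
  K = 76 + 59 − 4·(-157) = 763
  W = 178 + 3·59 − 3·(-157) + 4·763 = 3878
Change in W: 3878 − 1637 = 2241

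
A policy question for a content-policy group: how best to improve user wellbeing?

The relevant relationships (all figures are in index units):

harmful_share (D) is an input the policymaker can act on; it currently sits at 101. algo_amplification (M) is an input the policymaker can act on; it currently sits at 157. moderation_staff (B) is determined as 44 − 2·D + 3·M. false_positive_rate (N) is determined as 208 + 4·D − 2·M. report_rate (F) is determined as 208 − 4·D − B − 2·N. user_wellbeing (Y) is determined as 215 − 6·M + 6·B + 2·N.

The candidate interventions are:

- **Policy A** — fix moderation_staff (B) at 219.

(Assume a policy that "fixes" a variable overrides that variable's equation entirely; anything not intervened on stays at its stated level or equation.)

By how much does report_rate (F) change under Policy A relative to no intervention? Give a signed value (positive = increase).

Baseline:
  D = 101
  M = 157
  B = 44 − 2·101 + 3·157 = 313
  N = 208 + 4·101 − 2·157 = 298
  F = 208 − 4·101 − 313 − 2·298 = -1105
Policy A (B := 219):
  D = 101
  M = 157
  B = 219
  N = 208 + 4·101 − 2·157 = 298
  F = 208 − 4·101 − 219 − 2·298 = -1011
Change in F: -1011 − (-1105) = 94

94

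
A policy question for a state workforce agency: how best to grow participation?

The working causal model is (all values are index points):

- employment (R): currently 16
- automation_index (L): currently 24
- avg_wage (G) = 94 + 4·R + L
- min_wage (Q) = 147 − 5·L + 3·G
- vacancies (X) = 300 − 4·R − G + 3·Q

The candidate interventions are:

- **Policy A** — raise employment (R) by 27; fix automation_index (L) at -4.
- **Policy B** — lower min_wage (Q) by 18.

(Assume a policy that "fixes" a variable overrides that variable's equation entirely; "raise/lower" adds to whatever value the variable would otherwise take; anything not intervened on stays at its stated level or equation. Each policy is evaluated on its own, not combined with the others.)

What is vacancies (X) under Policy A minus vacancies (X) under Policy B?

1006

Policy A (R + 27, L := -4):
  R = 16 + 27 = 43
  L = -4
  G = 94 + 4·43 + (-4) = 262
  Q = 147 − 5·(-4) + 3·262 = 953
  X = 300 − 4·43 − 262 + 3·953 = 2725
Policy B (Q − 18):
  R = 16
  L = 24
  G = 94 + 4·16 + 24 = 182
  Q = 147 − 5·24 + 3·182 (−18 from intervention) = 555
  X = 300 − 4·16 − 182 + 3·555 = 1719
X: 2725 − 1719 = 1006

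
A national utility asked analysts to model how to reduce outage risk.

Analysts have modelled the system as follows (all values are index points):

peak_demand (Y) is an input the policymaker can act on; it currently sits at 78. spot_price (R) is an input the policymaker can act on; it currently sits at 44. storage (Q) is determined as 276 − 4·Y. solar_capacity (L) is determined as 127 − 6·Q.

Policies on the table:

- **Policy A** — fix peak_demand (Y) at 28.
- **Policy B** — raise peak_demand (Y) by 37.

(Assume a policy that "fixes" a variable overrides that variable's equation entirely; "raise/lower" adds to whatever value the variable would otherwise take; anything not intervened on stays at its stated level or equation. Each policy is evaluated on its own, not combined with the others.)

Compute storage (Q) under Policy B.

-184

Policy B (Y + 37):
  Y = 78 + 37 = 115
  Q = 276 − 4·115 = -184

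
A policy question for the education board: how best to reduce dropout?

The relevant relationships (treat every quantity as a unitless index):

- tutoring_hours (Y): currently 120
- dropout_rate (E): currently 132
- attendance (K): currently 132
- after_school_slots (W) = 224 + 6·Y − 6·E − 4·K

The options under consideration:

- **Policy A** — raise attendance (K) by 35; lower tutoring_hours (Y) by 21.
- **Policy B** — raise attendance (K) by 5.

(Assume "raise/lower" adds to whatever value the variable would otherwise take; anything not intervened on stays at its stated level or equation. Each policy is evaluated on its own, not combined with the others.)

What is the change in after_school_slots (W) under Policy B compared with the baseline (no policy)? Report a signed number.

Baseline:
  Y = 120
  E = 132
  K = 132
  W = 224 + 6·120 − 6·132 − 4·132 = -376
Policy B (K + 5):
  Y = 120
  E = 132
  K = 132 + 5 = 137
  W = 224 + 6·120 − 6·132 − 4·137 = -396
Change in W: -396 − (-376) = -20

-20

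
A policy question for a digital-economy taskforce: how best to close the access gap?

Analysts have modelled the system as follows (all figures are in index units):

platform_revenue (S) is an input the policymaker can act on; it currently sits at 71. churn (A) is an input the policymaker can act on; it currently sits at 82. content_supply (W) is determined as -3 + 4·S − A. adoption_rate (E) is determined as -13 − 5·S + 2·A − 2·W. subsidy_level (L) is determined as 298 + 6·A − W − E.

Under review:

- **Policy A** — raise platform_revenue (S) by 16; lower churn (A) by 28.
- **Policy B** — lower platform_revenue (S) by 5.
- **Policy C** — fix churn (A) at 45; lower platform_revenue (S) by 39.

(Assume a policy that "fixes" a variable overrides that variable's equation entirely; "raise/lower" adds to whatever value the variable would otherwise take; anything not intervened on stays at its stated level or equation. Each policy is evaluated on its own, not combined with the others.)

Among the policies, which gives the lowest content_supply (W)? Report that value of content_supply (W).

Policy A (S + 16, A − 28):
  S = 71 + 16 = 87
  A = 82 − 28 = 54
  W = -3 + 4·87 − 54 = 291
Policy B (S − 5):
  S = 71 − 5 = 66
  A = 82
  W = -3 + 4·66 − 82 = 179
Policy C (A := 45, S − 39):
  S = 71 − 39 = 32
  A = 45
  W = -3 + 4·32 − 45 = 80
Comparing — Policy A: W=291, Policy B: W=179, Policy C: W=80. Lowest is 80 (Policy C).

80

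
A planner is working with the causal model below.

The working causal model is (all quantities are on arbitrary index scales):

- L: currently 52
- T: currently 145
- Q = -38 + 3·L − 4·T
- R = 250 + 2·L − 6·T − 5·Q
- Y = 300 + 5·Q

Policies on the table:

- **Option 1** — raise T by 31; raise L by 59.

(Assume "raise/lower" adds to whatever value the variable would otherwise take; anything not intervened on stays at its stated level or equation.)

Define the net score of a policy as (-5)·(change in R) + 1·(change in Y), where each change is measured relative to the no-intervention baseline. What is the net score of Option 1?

Baseline:
  L = 52
  T = 145
  Q = -38 + 3·52 − 4·145 = -462
  R = 250 + 2·52 − 6·145 − 5·(-462) = 1794
  Y = 300 + 5·(-462) = -2010
Option 1 (T + 31, L + 59):
  L = 52 + 59 = 111
  T = 145 + 31 = 176
  Q = -38 + 3·111 − 4·176 = -409
  R = 250 + 2·111 − 6·176 − 5·(-409) = 1461
  Y = 300 + 5·(-409) = -1745
ΔR = 1461 − 1794 = -333; ΔY = -1745 − (-2010) = 265
Score = (-5)·(-333) + 1·265 = 1930

1930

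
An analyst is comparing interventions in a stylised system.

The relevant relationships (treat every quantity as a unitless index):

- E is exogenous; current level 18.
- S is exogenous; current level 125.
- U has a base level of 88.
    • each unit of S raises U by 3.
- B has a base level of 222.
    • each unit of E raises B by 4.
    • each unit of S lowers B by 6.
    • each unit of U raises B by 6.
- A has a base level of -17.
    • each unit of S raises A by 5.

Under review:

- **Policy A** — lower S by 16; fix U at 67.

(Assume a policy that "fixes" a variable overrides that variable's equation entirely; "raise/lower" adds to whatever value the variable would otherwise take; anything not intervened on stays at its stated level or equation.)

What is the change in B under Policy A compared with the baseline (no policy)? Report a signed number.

Baseline:
  E = 18
  S = 125
  U = 88 + 3·125 = 463
  B = 222 + 4·18 − 6·125 + 6·463 = 2322
Policy A (S − 16, U := 67):
  E = 18
  S = 125 − 16 = 109
  U = 67
  B = 222 + 4·18 − 6·109 + 6·67 = 42
Change in B: 42 − 2322 = -2280

-2280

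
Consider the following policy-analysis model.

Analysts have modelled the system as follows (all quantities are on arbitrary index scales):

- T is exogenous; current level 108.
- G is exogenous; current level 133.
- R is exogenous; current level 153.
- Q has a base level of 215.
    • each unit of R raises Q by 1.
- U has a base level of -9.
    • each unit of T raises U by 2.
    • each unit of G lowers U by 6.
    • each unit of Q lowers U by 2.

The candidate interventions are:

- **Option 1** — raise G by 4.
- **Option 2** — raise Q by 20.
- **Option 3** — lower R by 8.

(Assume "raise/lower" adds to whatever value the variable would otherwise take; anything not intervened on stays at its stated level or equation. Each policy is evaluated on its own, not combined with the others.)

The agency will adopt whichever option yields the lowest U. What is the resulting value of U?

Option 1 (G + 4):
  T = 108
  G = 133 + 4 = 137
  R = 153
  Q = 215 + 153 = 368
  U = -9 + 2·108 − 6·137 − 2·368 = -1351
Option 2 (Q + 20):
  T = 108
  G = 133
  R = 153
  Q = 215 + 153 (+20 from intervention) = 388
  U = -9 + 2·108 − 6·133 − 2·388 = -1367
Option 3 (R − 8):
  T = 108
  G = 133
  R = 153 − 8 = 145
  Q = 215 + 145 = 360
  U = -9 + 2·108 − 6·133 − 2·360 = -1311
Comparing — Option 1: U=-1351, Option 2: U=-1367, Option 3: U=-1311. Lowest is -1367 (Option 2).

-1367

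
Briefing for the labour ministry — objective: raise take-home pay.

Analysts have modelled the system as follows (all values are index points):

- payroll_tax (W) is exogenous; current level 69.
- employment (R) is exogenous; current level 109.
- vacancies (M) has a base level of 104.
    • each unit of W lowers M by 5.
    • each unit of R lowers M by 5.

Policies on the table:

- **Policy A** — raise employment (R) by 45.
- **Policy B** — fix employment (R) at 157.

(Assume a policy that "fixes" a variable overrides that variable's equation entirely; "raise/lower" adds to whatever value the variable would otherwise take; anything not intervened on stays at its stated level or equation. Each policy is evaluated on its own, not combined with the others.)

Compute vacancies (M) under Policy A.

-1011

Policy A (R + 45):
  W = 69
  R = 109 + 45 = 154
  M = 104 − 5·69 − 5·154 = -1011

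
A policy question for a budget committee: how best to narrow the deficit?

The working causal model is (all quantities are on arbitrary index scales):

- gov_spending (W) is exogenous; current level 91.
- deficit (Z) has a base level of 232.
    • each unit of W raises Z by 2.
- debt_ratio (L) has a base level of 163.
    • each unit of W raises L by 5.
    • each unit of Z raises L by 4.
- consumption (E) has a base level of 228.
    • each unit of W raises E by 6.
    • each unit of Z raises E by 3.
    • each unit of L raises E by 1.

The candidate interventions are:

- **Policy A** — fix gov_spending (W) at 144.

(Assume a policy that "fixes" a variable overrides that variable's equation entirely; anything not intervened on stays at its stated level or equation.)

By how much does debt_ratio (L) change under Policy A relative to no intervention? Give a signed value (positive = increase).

Baseline:
  W = 91
  Z = 232 + 2·91 = 414
  L = 163 + 5·91 + 4·414 = 2274
Policy A (W := 144):
  W = 144
  Z = 232 + 2·144 = 520
  L = 163 + 5·144 + 4·520 = 2963
Change in L: 2963 − 2274 = 689

689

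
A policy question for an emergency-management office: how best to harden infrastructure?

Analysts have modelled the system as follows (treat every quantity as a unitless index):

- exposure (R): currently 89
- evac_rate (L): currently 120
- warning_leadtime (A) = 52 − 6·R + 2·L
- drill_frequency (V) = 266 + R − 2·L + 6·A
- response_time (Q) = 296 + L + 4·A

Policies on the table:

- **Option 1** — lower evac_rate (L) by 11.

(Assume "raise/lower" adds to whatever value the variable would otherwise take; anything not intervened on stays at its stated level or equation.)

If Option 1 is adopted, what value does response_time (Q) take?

Option 1 (L − 11):
  R = 89
  L = 120 − 11 = 109
  A = 52 − 6·89 + 2·109 = -264
  Q = 296 + 109 + 4·(-264) = -651

-651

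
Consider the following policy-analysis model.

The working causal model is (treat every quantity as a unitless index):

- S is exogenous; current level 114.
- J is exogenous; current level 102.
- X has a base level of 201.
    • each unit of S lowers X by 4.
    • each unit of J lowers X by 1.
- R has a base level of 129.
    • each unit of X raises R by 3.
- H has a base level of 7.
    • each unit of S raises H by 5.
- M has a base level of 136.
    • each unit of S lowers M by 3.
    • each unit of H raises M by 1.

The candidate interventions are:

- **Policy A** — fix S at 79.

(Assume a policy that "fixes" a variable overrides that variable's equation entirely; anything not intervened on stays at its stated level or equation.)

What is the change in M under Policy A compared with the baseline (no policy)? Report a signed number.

-70

Baseline:
  S = 114
  H = 7 + 5·114 = 577
  M = 136 − 3·114 + 577 = 371
Policy A (S := 79):
  S = 79
  H = 7 + 5·79 = 402
  M = 136 − 3·79 + 402 = 301
Change in M: 301 − 371 = -70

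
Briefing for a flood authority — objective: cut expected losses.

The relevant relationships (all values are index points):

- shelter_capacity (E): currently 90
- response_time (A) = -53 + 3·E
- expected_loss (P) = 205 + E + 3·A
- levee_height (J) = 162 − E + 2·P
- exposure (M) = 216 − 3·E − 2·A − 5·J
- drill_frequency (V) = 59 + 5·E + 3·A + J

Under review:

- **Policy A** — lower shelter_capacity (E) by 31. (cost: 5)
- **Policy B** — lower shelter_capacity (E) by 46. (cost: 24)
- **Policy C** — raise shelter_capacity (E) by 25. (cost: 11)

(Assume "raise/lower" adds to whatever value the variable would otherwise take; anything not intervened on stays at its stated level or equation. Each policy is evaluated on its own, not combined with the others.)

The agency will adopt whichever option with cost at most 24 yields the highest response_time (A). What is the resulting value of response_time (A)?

Policy A (E − 31):
  E = 90 − 31 = 59
  A = -53 + 3·59 = 124
Policy B (E − 46):
  E = 90 − 46 = 44
  A = -53 + 3·44 = 79
Policy C (E + 25):
  E = 90 + 25 = 115
  A = -53 + 3·115 = 292
Comparing — Policy A: A=124, Policy B: A=79, Policy C: A=292. Highest is 292 (Policy C).

292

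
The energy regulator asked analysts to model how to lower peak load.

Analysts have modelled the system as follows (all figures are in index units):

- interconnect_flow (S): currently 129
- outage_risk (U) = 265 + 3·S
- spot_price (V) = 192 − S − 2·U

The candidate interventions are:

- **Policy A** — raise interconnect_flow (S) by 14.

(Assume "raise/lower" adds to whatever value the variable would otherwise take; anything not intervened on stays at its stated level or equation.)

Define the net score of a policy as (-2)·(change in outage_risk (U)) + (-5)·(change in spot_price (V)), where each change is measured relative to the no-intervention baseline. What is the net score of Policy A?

406

Baseline:
  S = 129
  U = 265 + 3·129 = 652
  V = 192 − 129 − 2·652 = -1241
Policy A (S + 14):
  S = 129 + 14 = 143
  U = 265 + 3·143 = 694
  V = 192 − 143 − 2·694 = -1339
ΔU = 694 − 652 = 42; ΔV = -1339 − (-1241) = -98
Score = (-2)·42 + (-5)·(-98) = 406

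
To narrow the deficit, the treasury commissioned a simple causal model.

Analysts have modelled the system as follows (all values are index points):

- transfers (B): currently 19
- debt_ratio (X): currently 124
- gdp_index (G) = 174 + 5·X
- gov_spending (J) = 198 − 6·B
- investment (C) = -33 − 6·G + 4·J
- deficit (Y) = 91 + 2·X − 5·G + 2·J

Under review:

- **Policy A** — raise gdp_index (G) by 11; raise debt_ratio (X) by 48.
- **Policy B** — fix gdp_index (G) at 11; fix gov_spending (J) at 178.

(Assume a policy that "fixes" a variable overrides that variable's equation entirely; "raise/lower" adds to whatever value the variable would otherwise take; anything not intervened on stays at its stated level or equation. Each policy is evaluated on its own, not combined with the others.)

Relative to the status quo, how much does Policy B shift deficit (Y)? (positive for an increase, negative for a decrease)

Baseline:
  B = 19
  X = 124
  G = 174 + 5·124 = 794
  J = 198 − 6·19 = 84
  Y = 91 + 2·124 − 5·794 + 2·84 = -3463
Policy B (G := 11, J := 178):
  B = 19
  X = 124
  G = 11
  J = 178
  Y = 91 + 2·124 − 5·11 + 2·178 = 640
Change in Y: 640 − (-3463) = 4103

4103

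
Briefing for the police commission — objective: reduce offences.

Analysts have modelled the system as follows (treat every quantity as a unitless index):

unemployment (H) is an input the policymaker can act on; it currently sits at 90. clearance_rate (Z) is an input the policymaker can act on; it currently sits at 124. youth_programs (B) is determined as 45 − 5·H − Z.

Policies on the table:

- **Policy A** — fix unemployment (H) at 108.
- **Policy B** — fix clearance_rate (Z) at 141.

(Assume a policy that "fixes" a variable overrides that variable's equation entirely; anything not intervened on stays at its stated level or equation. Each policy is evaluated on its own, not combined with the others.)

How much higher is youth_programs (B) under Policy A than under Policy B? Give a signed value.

Policy A (H := 108):
  H = 108
  Z = 124
  B = 45 − 5·108 − 124 = -619
Policy B (Z := 141):
  H = 90
  Z = 141
  B = 45 − 5·90 − 141 = -546
B: -619 − (-546) = -73

-73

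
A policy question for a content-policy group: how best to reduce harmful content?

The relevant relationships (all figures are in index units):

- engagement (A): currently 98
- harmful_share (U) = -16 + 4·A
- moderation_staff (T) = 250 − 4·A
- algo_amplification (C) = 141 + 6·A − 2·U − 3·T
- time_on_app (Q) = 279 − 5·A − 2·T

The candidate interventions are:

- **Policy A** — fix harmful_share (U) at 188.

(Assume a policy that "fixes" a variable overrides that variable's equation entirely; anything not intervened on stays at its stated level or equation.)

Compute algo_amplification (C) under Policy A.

Policy A (U := 188):
  A = 98
  U = 188
  T = 250 − 4·98 = -142
  C = 141 + 6·98 − 2·188 − 3·(-142) = 779

779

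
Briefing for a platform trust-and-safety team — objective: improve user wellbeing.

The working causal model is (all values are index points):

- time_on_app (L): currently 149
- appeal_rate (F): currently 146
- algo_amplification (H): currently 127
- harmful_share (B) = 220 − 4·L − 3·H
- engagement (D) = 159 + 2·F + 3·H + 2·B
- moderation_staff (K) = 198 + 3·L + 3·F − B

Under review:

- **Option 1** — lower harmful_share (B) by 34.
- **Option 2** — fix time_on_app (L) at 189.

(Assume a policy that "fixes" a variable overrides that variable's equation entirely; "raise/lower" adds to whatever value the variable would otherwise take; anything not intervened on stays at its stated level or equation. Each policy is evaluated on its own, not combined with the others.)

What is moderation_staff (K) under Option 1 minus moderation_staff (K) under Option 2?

-246

Option 1 (B − 34):
  L = 149
  F = 146
  H = 127
  B = 220 − 4·149 − 3·127 (−34 from intervention) = -791
  K = 198 + 3·149 + 3·146 − (-791) = 1874
Option 2 (L := 189):
  L = 189
  F = 146
  H = 127
  B = 220 − 4·189 − 3·127 = -917
  K = 198 + 3·189 + 3·146 − (-917) = 2120
K: 1874 − 2120 = -246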